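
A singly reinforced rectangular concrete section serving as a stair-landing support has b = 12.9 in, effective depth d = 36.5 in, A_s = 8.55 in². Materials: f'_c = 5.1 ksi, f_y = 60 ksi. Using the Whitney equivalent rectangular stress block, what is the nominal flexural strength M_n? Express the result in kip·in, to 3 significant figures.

T = A_s f_y = 8.55 × 60 = 513 kips.
a = T/(0.85 f'_c b) = 513/(0.85 × 5.1 × 12.9) = 9.174 in.
M_n = T(d − a/2) = 513 × (36.5 − 4.587) = 16371.4 kip·in.

M_n ≈ 16400 kip·in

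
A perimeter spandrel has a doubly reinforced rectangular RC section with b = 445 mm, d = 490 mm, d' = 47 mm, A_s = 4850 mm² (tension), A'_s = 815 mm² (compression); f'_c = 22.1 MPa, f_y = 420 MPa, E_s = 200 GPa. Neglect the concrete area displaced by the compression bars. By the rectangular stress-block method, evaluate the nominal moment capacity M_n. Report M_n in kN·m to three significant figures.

M_n ≈ 810 kN·m

Assume both tension and compression steel yield.
Net tension couple steel: A_s − A'_s = 4035 mm².
a = (A_s − A'_s) f_y / (0.85 f'_c b) = 1694700/(0.85 × 22.1 × 445) = 202.73 mm.
c = a/β₁ = 202.73/0.85 = 238.51 mm; ε'_s = 0.003(c − d')/c = 0.0024 ≥ f_y/E_s = 0.0021, so compression steel does yield.
M_n = (A_s − A'_s) f_y (d − a/2) + A'_s f_y (d − d') = [1694700 × (490 − 101.365) + 342300 × (490 − 47)] × 10⁻⁶ = 658.62 + 151.64 = 810.26 kN·m.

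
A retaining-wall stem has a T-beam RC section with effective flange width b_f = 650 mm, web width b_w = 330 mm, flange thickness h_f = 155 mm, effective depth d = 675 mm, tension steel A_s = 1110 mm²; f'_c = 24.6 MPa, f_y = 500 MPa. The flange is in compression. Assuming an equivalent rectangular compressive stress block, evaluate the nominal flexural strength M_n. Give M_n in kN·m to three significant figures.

M_n ≈ 363 kN·m

Tension: T = A_s f_y = 1110 × 500 = 555000 N.
Try a within the flange: a = T/(0.85 f'_c b_f) = 555000/(0.85 × 24.6 × 650) = 40.83 mm.
Since a = 40.83 ≤ h_f = 155 mm, the stress block lies entirely in the flange; analyse as a rectangular beam of width b_f.
M_n = T(d − a/2) = 555000 × (675 − 20.415) = 363.29 × 10⁶ N·mm.
M_n = 363.29 kN·m.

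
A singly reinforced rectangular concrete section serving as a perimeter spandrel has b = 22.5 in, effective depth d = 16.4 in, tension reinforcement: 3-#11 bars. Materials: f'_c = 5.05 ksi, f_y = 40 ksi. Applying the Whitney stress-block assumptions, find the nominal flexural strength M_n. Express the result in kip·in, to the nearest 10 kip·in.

A_s = 3 × 1.56 = 4.68 in².
T = A_s f_y = 4.68 × 40 = 187.2 kips.
a = T/(0.85 f'_c b) = 187.2/(0.85 × 5.05 × 22.5) = 1.938 in.
M_n = T(d − a/2) = 187.2 × (16.4 − 0.969) = 2888.7 kip·in.

M_n ≈ 2890 kip·in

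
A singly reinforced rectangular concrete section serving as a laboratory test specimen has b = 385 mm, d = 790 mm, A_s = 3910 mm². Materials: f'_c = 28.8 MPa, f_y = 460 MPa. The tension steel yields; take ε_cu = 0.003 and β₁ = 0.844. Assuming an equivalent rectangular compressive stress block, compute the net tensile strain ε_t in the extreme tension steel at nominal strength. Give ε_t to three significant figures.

a = A_s f_y/(0.85 f'_c b) = 190.84 mm.
β₁ = 0.844, so c = a/β₁ = 190.84/0.844 = 226.11 mm.
From the linear strain diagram with ε_cu = 0.003: ε_t = 0.003 (d − c)/c = 0.003 × (790 − 226.11)/226.11 = 0.00748.
Since ε_t ≥ 0.005, the section is tension-controlled.

ε_t ≈ 0.00748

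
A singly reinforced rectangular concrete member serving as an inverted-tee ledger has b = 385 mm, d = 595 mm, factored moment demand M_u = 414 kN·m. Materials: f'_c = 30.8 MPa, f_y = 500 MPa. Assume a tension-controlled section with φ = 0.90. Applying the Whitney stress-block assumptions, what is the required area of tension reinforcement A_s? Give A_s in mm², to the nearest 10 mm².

M_n = M_u/φ = 414/0.90 = 460 kN·m.
With M_n = 0.85 f'_c a b (d − a/2), solve the quadratic for a:
a = d − √(d² − 2M_n/(0.85 f'_c b)) = 595 − √(595² − 2 × 460×10⁶/(0.85 × 30.8 × 385)) = 82.41 mm.
A_s = 0.85 f'_c a b / f_y = 0.85 × 30.8 × 82.41 × 385 / 500 = 1661.3 mm².

A_s ≈ 1660 mm²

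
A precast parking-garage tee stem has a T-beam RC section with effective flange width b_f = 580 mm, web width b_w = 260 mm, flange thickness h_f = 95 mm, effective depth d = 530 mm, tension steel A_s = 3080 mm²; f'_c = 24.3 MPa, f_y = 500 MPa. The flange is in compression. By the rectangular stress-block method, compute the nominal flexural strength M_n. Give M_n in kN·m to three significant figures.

M_n ≈ 709 kN·m

Tension: T = A_s f_y = 3080 × 500 = 1540000 N.
Try a within the flange: a = T/(0.85 f'_c b_f) = 1540000/(0.85 × 24.3 × 580) = 128.55 mm.
a = 128.55 > h_f = 95 mm: the block extends into the web. Split into flange-overhang and web parts.
C_f = 0.85 f'_c (b_f − b_w) h_f = 0.85 × 24.3 × (580 − 260) × 95 = 627912 N.
Remaining web compression depth: a_w = (T − C_f)/(0.85 f'_c b_w) = (1540000 − 627912)/(0.85 × 24.3 × 260) = 169.84 mm.
M_n = C_f(d − h_f/2) + (T − C_f)(d − a_w/2) = 627912 × (530 − 47.5) + 912088 × (530 − 84.92) = 302.97 + 405.95 = 708.92 × 10⁶ N·mm.
M_n = 708.92 kN·m.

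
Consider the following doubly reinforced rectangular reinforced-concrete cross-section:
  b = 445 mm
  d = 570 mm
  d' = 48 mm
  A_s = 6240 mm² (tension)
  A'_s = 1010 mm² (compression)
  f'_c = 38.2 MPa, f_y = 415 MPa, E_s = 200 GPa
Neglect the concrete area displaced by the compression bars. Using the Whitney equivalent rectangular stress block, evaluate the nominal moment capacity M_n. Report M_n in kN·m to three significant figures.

Assume both tension and compression steel yield.
Net tension couple steel: A_s − A'_s = 5230 mm².
a = (A_s − A'_s) f_y / (0.85 f'_c b) = 2170450/(0.85 × 38.2 × 445) = 150.21 mm.
c = a/β₁ = 150.21/0.777 = 193.32 mm; ε'_s = 0.003(c − d')/c = 0.0023 ≥ f_y/E_s = 0.0021, so compression steel does yield.
M_n = (A_s − A'_s) f_y (d − a/2) + A'_s f_y (d − d') = [2170450 × (570 − 75.105) + 419150 × (570 − 48)] × 10⁻⁶ = 1074.14 + 218.80 = 1292.94 kN·m.

M_n ≈ 1290 kN·m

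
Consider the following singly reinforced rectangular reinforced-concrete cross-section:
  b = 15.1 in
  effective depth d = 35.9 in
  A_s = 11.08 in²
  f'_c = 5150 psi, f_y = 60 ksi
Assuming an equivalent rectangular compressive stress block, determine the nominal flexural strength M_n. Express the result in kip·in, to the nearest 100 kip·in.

T = A_s f_y = 11.08 × 60 = 664.8 kips.
a = T/(0.85 f'_c b) = 664.8/(0.85 × 5.15 × 15.1) = 10.057 in.
M_n = T(d − a/2) = 664.8 × (35.9 − 5.0285) = 20523.4 kip·in.

M_n ≈ 20500 kip·in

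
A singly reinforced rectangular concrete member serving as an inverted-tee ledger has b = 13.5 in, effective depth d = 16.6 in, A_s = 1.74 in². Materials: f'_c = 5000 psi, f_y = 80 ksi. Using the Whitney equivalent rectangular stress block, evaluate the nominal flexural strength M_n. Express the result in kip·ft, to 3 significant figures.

T = A_s f_y = 1.74 × 80 = 139.2 kips.
a = T/(0.85 f'_c b) = 139.2/(0.85 × 5 × 13.5) = 2.426 in.
M_n = T(d − a/2) = 139.2 × (16.6 − 1.213) = 2141.9 kip·in = 2141.9/12 = 178.49 kip·ft.

M_n ≈ 178 kip·ft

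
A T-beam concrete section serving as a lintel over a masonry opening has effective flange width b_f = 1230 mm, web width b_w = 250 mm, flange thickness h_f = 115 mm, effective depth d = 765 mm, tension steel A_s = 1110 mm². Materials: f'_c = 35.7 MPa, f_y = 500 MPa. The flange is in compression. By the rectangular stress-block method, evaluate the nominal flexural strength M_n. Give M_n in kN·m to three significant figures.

Tension: T = A_s f_y = 1110 × 500 = 555000 N.
Try a within the flange: a = T/(0.85 f'_c b_f) = 555000/(0.85 × 35.7 × 1230) = 14.87 mm.
Since a = 14.87 ≤ h_f = 115 mm, the stress block lies entirely in the flange; analyse as a rectangular beam of width b_f.
M_n = T(d − a/2) = 555000 × (765 − 7.435) = 420.45 × 10⁶ N·mm.
M_n = 420.45 kN·m.

M_n ≈ 420 kN·m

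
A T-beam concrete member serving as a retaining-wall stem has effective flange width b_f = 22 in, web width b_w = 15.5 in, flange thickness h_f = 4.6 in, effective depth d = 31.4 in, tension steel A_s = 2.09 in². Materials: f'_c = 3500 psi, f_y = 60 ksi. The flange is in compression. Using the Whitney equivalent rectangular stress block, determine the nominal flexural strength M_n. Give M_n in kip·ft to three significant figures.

M_n ≈ 318 kip·ft

Tension: T = A_s f_y = 2.09 × 60 = 125.4 kips.
Try a within the flange: a = T/(0.85 f'_c b_f) = 125.4/(0.85 × 3.5 × 22) = 1.916 in.
Since a = 1.916 ≤ h_f = 4.6 in, the stress block lies entirely in the flange; analyse as a rectangular beam of width b_f.
M_n = T(d − a/2) = 125.4 × (31.4 − 0.958) = 3817.4 kip·in.
M_n = 3817.4/12 = 318.12 kip·ft.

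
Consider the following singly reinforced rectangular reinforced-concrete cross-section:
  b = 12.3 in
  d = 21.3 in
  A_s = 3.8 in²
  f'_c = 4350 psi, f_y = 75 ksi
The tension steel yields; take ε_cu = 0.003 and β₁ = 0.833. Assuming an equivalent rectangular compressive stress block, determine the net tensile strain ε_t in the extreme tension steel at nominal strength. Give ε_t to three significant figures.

a = A_s f_y/(0.85 f'_c b) = 6.267 in.
β₁ = 0.833, so c = a/β₁ = 6.267/0.833 = 7.523 in.
From the linear strain diagram with ε_cu = 0.003: ε_t = 0.003 (d − c)/c = 0.003 × (21.3 − 7.523)/7.523 = 0.00549.
Since ε_t ≥ 0.005, the section is tension-controlled.

ε_t ≈ 0.00549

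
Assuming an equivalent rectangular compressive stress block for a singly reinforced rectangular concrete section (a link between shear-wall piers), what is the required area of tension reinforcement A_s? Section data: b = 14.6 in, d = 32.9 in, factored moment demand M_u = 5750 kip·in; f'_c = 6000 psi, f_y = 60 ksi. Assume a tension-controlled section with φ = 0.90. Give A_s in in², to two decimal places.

M_n = M_u/φ = 5750/0.90 = 6388.89 kip·in.
From M_n = 0.85 f'_c a b (d − a/2):
a = d − √(d² − 2M_n/(0.85 f'_c b)) = 32.9 − √(32.9² − 2 × 6388.89/(0.85 × 6 × 14.6)) = 2.720 in.
A_s = 0.85 f'_c a b / f_y = 0.85 × 6 × 2.720 × 14.6 / 60 = 3.376 in².

A_s ≈ 3.38 in²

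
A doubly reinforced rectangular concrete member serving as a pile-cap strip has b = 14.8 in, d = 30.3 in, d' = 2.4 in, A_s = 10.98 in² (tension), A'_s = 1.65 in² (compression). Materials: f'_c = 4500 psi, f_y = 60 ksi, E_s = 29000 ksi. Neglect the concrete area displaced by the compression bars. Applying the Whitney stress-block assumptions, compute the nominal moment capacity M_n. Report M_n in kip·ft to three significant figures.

Assume both steels yield.
a = (A_s − A'_s) f_y/(0.85 f'_c b) = (10.98 − 1.65) × 60/(0.85 × 4.5 × 14.8) = 9.889 in.
c = a/β₁ = 9.889/0.825 = 11.987 in; ε'_s = 0.003(c − d')/c = 0.0024 ≥ ε_y = 0.0021, so the compression steel yields.
M_n = (A_s − A'_s) f_y (d − a/2) + A'_s f_y (d − d') = 559.8 × (30.3 − 4.9445) + 99 × (30.3 − 2.4) = 14194.0 + 2762.1 = 16956.1 kip·in = 16956.1/12 = 1413.01 kip·ft.

M_n ≈ 1410 kip·ft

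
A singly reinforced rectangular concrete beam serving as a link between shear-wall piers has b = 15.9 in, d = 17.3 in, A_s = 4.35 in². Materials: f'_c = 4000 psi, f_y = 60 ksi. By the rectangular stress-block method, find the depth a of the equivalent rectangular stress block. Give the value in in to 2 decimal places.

a ≈ 4.83 in

T = A_s f_y = 4.35 × 60 = 261 kips.
a = T/(0.85 f'_c b) = 261/(0.85 × 4 × 15.9) = 4.83 in.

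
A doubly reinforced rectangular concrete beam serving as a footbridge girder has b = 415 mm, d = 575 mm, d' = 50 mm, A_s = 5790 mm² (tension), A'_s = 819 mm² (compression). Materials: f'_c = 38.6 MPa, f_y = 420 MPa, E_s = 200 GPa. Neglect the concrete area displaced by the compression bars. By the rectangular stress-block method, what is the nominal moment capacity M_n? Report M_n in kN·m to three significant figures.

M_n ≈ 1220 kN·m

Assume both tension and compression steel yield.
Net tension couple steel: A_s − A'_s = 4971 mm².
a = (A_s − A'_s) f_y / (0.85 f'_c b) = 2087820/(0.85 × 38.6 × 415) = 153.33 mm.
c = a/β₁ = 153.33/0.774 = 198.10 mm; ε'_s = 0.003(c − d')/c = 0.0022 ≥ f_y/E_s = 0.0021, so compression steel does yield.
M_n = (A_s − A'_s) f_y (d − a/2) + A'_s f_y (d − d') = [2087820 × (575 − 76.665) + 343980 × (575 − 50)] × 10⁻⁶ = 1040.43 + 180.59 = 1221.02 kN·m.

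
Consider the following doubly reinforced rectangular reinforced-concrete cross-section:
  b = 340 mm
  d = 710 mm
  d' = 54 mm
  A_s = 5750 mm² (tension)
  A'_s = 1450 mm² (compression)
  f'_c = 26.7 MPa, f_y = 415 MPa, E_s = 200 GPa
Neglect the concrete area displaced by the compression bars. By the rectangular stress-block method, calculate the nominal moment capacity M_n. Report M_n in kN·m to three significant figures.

M_n ≈ 1460 kN·m

Assume both tension and compression steel yield.
Net tension couple steel: A_s − A'_s = 4300 mm².
a = (A_s − A'_s) f_y / (0.85 f'_c b) = 1784500/(0.85 × 26.7 × 340) = 231.26 mm.
c = a/β₁ = 231.26/0.85 = 272.07 mm; ε'_s = 0.003(c − d')/c = 0.0024 ≥ f_y/E_s = 0.0021, so compression steel does yield.
M_n = (A_s − A'_s) f_y (d − a/2) + A'_s f_y (d − d') = [1784500 × (710 − 115.63) + 601750 × (710 − 54)] × 10⁻⁶ = 1060.65 + 394.75 = 1455.40 kN·m.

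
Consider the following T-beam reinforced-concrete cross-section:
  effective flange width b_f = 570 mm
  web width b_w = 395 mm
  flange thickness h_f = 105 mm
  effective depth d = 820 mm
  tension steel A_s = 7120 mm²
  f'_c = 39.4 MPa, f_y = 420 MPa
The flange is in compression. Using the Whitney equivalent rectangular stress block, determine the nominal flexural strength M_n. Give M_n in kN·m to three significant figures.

M_n ≈ 2210 kN·m

Tension: T = A_s f_y = 7120 × 420 = 2990400 N.
Try a within the flange: a = T/(0.85 f'_c b_f) = 2990400/(0.85 × 39.4 × 570) = 156.65 mm.
a = 156.65 > h_f = 105 mm: the block extends into the web. Split into flange-overhang and web parts.
C_f = 0.85 f'_c (b_f − b_w) h_f = 0.85 × 39.4 × (570 − 395) × 105 = 615379 N.
Remaining web compression depth: a_w = (T − C_f)/(0.85 f'_c b_w) = (2990400 − 615379)/(0.85 × 39.4 × 395) = 179.54 mm.
M_n = C_f(d − h_f/2) + (T − C_f)(d − a_w/2) = 615379 × (820 − 52.5) + 2375021 × (820 − 89.77) = 472.30 + 1734.31 = 2206.61 × 10⁶ N·mm.
M_n = 2206.61 kN·m.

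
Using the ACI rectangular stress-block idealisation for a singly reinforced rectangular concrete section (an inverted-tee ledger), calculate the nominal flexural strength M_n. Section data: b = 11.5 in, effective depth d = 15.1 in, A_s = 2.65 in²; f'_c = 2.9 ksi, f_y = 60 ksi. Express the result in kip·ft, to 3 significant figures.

T = A_s f_y = 2.65 × 60 = 159 kips.
a = T/(0.85 f'_c b) = 159/(0.85 × 2.9 × 11.5) = 5.609 in.
M_n = T(d − a/2) = 159 × (15.1 − 2.8045) = 1955.0 kip·in = 1955.0/12 = 162.92 kip·ft.

M_n ≈ 163 kip·ft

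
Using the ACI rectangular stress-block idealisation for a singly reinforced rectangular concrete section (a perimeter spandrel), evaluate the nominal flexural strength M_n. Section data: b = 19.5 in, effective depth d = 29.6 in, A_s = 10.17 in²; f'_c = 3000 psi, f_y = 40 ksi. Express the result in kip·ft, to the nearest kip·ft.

M_n ≈ 865 kip·ft

T = A_s f_y = 10.17 × 40 = 406.8 kips.
a = T/(0.85 f'_c b) = 406.8/(0.85 × 3 × 19.5) = 8.181 in.
M_n = T(d − a/2) = 406.8 × (29.6 − 4.0905) = 10377.3 kip·in = 10377.3/12 = 864.78 kip·ft.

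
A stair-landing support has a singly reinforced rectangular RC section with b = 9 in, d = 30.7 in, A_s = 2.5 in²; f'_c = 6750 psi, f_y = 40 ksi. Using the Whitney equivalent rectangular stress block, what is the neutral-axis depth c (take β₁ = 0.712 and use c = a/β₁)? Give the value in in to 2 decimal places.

c ≈ 2.72 in

T = A_s f_y = 2.5 × 40 = 100 kips.
a = T/(0.85 f'_c b) = 100/(0.85 × 6.75 × 9) = 1.9366 in.
With β₁ = 0.712, c = a/β₁ = 1.9366/0.712 = 2.72 in.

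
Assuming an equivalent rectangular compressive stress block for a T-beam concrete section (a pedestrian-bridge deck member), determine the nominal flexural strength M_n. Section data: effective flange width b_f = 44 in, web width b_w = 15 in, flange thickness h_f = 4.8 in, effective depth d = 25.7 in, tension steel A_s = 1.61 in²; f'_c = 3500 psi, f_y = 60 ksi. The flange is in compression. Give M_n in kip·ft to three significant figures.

Tension: T = A_s f_y = 1.61 × 60 = 96.6 kips.
Try a within the flange: a = T/(0.85 f'_c b_f) = 96.6/(0.85 × 3.5 × 44) = 0.738 in.
Since a = 0.738 ≤ h_f = 4.8 in, the stress block lies entirely in the flange; analyse as a rectangular beam of width b_f.
M_n = T(d − a/2) = 96.6 × (25.7 − 0.369) = 2447.0 kip·in.
M_n = 2447.0/12 = 203.92 kip·ft.

M_n ≈ 204 kip·ft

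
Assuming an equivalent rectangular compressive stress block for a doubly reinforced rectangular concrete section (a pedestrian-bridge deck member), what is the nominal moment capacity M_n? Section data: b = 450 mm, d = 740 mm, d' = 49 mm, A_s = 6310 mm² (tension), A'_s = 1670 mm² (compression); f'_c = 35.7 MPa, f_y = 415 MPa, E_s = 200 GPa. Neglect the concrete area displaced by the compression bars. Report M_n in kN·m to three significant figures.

M_n ≈ 1770 kN·m

Assume both tension and compression steel yield.
Net tension couple steel: A_s − A'_s = 4640 mm².
a = (A_s − A'_s) f_y / (0.85 f'_c b) = 1925600/(0.85 × 35.7 × 450) = 141.02 mm.
c = a/β₁ = 141.02/0.795 = 177.38 mm; ε'_s = 0.003(c − d')/c = 0.0022 ≥ f_y/E_s = 0.0021, so compression steel does yield.
M_n = (A_s − A'_s) f_y (d − a/2) + A'_s f_y (d − d') = [1925600 × (740 − 70.51) + 693050 × (740 − 49)] × 10⁻⁶ = 1289.17 + 478.90 = 1768.07 kN·m.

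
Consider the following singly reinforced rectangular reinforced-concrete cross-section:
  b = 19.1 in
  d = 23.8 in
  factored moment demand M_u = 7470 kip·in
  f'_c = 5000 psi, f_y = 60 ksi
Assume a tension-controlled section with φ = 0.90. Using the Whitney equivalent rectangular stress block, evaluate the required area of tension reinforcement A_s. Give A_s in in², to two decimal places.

M_n = M_u/φ = 7470/0.90 = 8300 kip·in.
From M_n = 0.85 f'_c a b (d − a/2):
a = d − √(d² − 2M_n/(0.85 f'_c b)) = 23.8 − √(23.8² − 2 × 8300/(0.85 × 5 × 19.1)) = 4.775 in.
A_s = 0.85 f'_c a b / f_y = 0.85 × 5 × 4.775 × 19.1 / 60 = 6.460 in².

A_s ≈ 6.46 in²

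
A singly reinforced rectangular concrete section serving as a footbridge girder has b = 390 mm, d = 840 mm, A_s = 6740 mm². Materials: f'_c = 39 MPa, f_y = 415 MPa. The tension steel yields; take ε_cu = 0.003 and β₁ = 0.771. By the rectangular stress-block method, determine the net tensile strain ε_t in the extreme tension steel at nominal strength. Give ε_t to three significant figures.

a = A_s f_y/(0.85 f'_c b) = 216.35 mm.
β₁ = 0.771, so c = a/β₁ = 216.35/0.771 = 280.61 mm.
From the linear strain diagram with ε_cu = 0.003: ε_t = 0.003 (d − c)/c = 0.003 × (840 − 280.61)/280.61 = 0.00598.
Since ε_t ≥ 0.005, the section is tension-controlled.

ε_t ≈ 0.00598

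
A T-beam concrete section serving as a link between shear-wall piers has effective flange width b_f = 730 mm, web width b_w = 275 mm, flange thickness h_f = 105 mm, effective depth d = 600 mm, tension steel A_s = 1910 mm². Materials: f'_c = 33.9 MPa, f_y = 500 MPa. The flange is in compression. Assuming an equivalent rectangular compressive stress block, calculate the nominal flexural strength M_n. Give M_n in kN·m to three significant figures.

Tension: T = A_s f_y = 1910 × 500 = 955000 N.
Try a within the flange: a = T/(0.85 f'_c b_f) = 955000/(0.85 × 33.9 × 730) = 45.40 mm.
Since a = 45.40 ≤ h_f = 105 mm, the stress block lies entirely in the flange; analyse as a rectangular beam of width b_f.
M_n = T(d − a/2) = 955000 × (600 − 22.7) = 551.32 × 10⁶ N·mm.
M_n = 551.32 kN·m.

M_n ≈ 551 kN·m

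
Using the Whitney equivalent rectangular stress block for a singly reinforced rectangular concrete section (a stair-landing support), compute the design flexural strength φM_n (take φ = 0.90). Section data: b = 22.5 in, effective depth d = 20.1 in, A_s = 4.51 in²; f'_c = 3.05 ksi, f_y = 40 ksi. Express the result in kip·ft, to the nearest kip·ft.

T = A_s f_y = 4.51 × 40 = 180.4 kips.
a = T/(0.85 f'_c b) = 180.4/(0.85 × 3.05 × 22.5) = 3.093 in.
M_n = T(d − a/2) = 180.4 × (20.1 − 1.5465) = 3347.1 kip·in = 3347.1/12 = 278.93 kip·ft.
φM_n = 0.90 × 278.93 = 251.04 kip·ft.

φM_n ≈ 251 kip·ft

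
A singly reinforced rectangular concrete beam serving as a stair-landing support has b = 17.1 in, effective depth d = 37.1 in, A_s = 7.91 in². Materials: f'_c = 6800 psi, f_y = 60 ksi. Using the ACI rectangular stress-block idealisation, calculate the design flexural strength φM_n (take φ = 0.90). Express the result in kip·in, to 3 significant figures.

T = A_s f_y = 7.91 × 60 = 474.6 kips.
a = T/(0.85 f'_c b) = 474.6/(0.85 × 6.8 × 17.1) = 4.802 in.
M_n = T(d − a/2) = 474.6 × (37.1 − 2.401) = 16468.1 kip·in.
φM_n = 0.90 × 16468.1 = 14821.3 kip·in.

φM_n ≈ 14800 kip·in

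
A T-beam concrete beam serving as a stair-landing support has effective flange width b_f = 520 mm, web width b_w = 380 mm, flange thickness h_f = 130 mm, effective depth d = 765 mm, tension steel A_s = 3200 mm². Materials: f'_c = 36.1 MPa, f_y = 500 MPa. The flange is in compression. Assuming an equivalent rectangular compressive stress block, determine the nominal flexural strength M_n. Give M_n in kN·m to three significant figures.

Tension: T = A_s f_y = 3200 × 500 = 1600000 N.
Try a within the flange: a = T/(0.85 f'_c b_f) = 1600000/(0.85 × 36.1 × 520) = 100.27 mm.
Since a = 100.27 ≤ h_f = 130 mm, the stress block lies entirely in the flange; analyse as a rectangular beam of width b_f.
M_n = T(d − a/2) = 1600000 × (765 − 50.135) = 1143.78 × 10⁶ N·mm.
M_n = 1143.78 kN·m.

M_n ≈ 1140 kN·m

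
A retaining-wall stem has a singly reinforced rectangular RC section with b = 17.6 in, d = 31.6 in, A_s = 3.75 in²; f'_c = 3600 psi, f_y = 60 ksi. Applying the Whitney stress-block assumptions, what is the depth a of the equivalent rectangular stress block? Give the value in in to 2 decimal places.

a ≈ 4.18 in

T = A_s f_y = 3.75 × 60 = 225 kips.
a = T/(0.85 f'_c b) = 225/(0.85 × 3.6 × 17.6) = 4.18 in.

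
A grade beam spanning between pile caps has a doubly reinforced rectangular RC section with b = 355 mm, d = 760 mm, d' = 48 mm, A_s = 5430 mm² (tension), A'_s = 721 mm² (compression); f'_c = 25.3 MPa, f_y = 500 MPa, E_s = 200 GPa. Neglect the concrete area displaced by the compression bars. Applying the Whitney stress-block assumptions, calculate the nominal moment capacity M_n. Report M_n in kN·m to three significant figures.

Assume both tension and compression steel yield.
Net tension couple steel: A_s − A'_s = 4709 mm².
a = (A_s − A'_s) f_y / (0.85 f'_c b) = 2354500/(0.85 × 25.3 × 355) = 308.41 mm.
c = a/β₁ = 308.41/0.85 = 362.84 mm; ε'_s = 0.003(c − d')/c = 0.0026 ≥ f_y/E_s = 0.0025, so compression steel does yield.
M_n = (A_s − A'_s) f_y (d − a/2) + A'_s f_y (d − d') = [2354500 × (760 − 154.205) + 360500 × (760 − 48)] × 10⁻⁶ = 1426.34 + 256.68 = 1683.02 kN·m.

M_n ≈ 1680 kN·m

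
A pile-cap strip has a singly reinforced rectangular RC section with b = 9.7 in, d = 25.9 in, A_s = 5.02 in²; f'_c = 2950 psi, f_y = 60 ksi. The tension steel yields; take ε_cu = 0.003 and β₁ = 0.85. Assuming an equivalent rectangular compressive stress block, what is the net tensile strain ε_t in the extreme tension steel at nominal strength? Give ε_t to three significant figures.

a = A_s f_y/(0.85 f'_c b) = 12.383 in.
β₁ = 0.85, so c = a/β₁ = 12.383/0.85 = 14.568 in.
From the linear strain diagram with ε_cu = 0.003: ε_t = 0.003 (d − c)/c = 0.003 × (25.9 − 14.568)/14.568 = 0.00233.
ε_t < 0.004 — the section is over-reinforced for flexure under ACI limits.

ε_t ≈ 0.00233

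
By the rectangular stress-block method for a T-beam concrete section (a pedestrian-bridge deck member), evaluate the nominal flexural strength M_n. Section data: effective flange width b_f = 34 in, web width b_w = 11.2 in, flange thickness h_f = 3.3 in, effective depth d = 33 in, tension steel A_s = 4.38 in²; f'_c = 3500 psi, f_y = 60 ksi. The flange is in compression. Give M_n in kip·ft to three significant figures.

M_n ≈ 694 kip·ft

Tension: T = A_s f_y = 4.38 × 60 = 262.8 kips.
Try a within the flange: a = T/(0.85 f'_c b_f) = 262.8/(0.85 × 3.5 × 34) = 2.598 in.
Since a = 2.598 ≤ h_f = 3.3 in, the stress block lies entirely in the flange; analyse as a rectangular beam of width b_f.
M_n = T(d − a/2) = 262.8 × (33 − 1.299) = 8331.0 kip·in.
M_n = 8331.0/12 = 694.25 kip·ft.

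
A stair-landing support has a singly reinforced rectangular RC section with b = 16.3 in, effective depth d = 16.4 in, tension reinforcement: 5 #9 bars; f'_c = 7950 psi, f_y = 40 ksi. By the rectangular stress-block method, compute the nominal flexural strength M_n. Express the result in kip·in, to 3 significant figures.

A_s = 5 × 1 = 5 in².
T = A_s f_y = 5 × 40 = 200 kips.
a = T/(0.85 f'_c b) = 200/(0.85 × 7.95 × 16.3) = 1.816 in.
M_n = T(d − a/2) = 200 × (16.4 − 0.908) = 3098.4 kip·in.

M_n ≈ 3100 kip·in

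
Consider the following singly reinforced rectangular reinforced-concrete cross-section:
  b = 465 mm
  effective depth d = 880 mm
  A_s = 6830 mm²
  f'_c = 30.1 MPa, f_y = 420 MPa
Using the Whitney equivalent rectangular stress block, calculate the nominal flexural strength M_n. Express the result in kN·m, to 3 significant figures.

M_n ≈ 2180 kN·m

T = A_s f_y = 6830 × 420 = 2868600 N = 2868.6 kN.
From C = T: a = T/(0.85 f'_c b) = 2868600/(0.85 × 30.1 × 465) = 241.12 mm.
M_n = T(d − a/2) = 2868.6 kN × (880 − 120.56) mm = 2178.53 kN·m.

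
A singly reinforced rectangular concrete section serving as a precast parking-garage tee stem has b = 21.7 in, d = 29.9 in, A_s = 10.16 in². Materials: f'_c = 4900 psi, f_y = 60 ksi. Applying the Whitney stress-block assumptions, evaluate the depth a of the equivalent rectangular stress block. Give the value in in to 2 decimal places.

T = A_s f_y = 10.16 × 60 = 609.6 kips.
a = T/(0.85 f'_c b) = 609.6/(0.85 × 4.9 × 21.7) = 6.74 in.

a ≈ 6.74 in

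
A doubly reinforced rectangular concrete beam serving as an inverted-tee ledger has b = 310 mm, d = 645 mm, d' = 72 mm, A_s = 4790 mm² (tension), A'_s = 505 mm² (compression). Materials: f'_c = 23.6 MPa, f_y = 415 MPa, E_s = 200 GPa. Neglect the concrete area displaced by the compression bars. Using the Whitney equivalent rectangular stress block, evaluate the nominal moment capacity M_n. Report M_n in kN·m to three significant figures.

M_n ≈ 1010 kN·m

Assume both tension and compression steel yield.
Net tension couple steel: A_s − A'_s = 4285 mm².
a = (A_s − A'_s) f_y / (0.85 f'_c b) = 1778275/(0.85 × 23.6 × 310) = 285.96 mm.
c = a/β₁ = 285.96/0.85 = 336.42 mm; ε'_s = 0.003(c − d')/c = 0.0024 ≥ f_y/E_s = 0.0021, so compression steel does yield.
M_n = (A_s − A'_s) f_y (d − a/2) + A'_s f_y (d − d') = [1778275 × (645 − 142.98) + 209575 × (645 − 72)] × 10⁻⁶ = 892.73 + 120.09 = 1012.82 kN·m.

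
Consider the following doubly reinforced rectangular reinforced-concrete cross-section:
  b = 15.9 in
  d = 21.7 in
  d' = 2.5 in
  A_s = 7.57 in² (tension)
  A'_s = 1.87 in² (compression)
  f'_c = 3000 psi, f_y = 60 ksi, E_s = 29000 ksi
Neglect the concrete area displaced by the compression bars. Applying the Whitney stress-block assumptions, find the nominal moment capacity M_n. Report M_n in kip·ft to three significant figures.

M_n ≈ 678 kip·ft

Assume both steels yield.
a = (A_s − A'_s) f_y/(0.85 f'_c b) = (7.57 − 1.87) × 60/(0.85 × 3 × 15.9) = 8.435 in.
c = a/β₁ = 8.435/0.85 = 9.924 in; ε'_s = 0.003(c − d')/c = 0.0022 ≥ ε_y = 0.0021, so the compression steel yields.
M_n = (A_s − A'_s) f_y (d − a/2) + A'_s f_y (d − d') = 342 × (21.7 − 4.2175) + 112.2 × (21.7 − 2.5) = 5979.0 + 2154.2 = 8133.2 kip·in = 8133.2/12 = 677.77 kip·ft.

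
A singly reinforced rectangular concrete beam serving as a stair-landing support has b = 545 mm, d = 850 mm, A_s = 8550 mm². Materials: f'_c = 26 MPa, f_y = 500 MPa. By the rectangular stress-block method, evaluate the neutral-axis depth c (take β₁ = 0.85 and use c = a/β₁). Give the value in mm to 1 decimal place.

T = A_s f_y = 8550 × 500 = 4275000 N = 4275 kN.
Setting C = 0.85 f'_c a b equal to T: a = 4275000/(0.85 × 26 × 545) = 354.934 mm.
With β₁ = 0.85, c = a/β₁ = 354.934/0.85 = 417.6 mm.

c ≈ 417.6 mm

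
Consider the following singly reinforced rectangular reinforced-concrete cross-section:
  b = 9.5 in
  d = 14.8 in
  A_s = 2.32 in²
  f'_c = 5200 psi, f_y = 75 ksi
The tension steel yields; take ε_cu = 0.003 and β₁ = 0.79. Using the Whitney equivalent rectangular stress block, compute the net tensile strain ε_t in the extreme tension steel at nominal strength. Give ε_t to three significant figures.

ε_t ≈ 0.00546

a = A_s f_y/(0.85 f'_c b) = 4.144 in.
β₁ = 0.79, so c = a/β₁ = 4.144/0.79 = 5.246 in.
From the linear strain diagram with ε_cu = 0.003: ε_t = 0.003 (d − c)/c = 0.003 × (14.8 − 5.246)/5.246 = 0.00546.
Since ε_t ≥ 0.005, the section is tension-controlled.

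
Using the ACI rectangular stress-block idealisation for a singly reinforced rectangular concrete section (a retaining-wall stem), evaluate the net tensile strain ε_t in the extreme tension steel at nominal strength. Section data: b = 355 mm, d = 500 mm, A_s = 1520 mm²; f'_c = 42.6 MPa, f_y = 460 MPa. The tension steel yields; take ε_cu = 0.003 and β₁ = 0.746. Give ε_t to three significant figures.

ε_t ≈ 0.0176

a = A_s f_y/(0.85 f'_c b) = 54.39 mm.
β₁ = 0.746, so c = a/β₁ = 54.39/0.746 = 72.91 mm.
From the linear strain diagram with ε_cu = 0.003: ε_t = 0.003 (d − c)/c = 0.003 × (500 − 72.91)/72.91 = 0.0176.
Since ε_t ≥ 0.005, the section is tension-controlled.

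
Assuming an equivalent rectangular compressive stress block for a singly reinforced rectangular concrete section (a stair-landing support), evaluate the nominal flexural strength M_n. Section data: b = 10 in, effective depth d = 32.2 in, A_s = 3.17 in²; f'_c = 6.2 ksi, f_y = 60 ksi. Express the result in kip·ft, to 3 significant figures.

M_n ≈ 482 kip·ft

T = A_s f_y = 3.17 × 60 = 190.2 kips.
a = T/(0.85 f'_c b) = 190.2/(0.85 × 6.2 × 10) = 3.609 in.
M_n = T(d − a/2) = 190.2 × (32.2 − 1.8045) = 5781.2 kip·in = 5781.2/12 = 481.77 kip·ft.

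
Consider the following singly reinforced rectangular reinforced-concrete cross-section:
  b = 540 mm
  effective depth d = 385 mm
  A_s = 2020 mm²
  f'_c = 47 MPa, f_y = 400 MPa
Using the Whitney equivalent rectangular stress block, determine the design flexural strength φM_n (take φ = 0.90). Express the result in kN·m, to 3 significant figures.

φM_n ≈ 266 kN·m

T = A_s f_y = 2020 × 400 = 808000 N = 808 kN.
From C = T: a = T/(0.85 f'_c b) = 808000/(0.85 × 47 × 540) = 37.45 mm.
M_n = T(d − a/2) = 808 kN × (385 − 18.725) mm = 295.95 kN·m.
φM_n = 0.90 × 295.95 = 266.36 kN·m.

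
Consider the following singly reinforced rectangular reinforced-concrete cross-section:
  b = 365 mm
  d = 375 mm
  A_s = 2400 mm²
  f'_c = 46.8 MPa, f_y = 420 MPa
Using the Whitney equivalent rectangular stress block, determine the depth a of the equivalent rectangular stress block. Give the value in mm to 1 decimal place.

a ≈ 69.4 mm

T = A_s f_y = 2400 × 420 = 1008000 N = 1008 kN.
Setting C = 0.85 f'_c a b equal to T: a = 1008000/(0.85 × 46.8 × 365) = 69.4 mm.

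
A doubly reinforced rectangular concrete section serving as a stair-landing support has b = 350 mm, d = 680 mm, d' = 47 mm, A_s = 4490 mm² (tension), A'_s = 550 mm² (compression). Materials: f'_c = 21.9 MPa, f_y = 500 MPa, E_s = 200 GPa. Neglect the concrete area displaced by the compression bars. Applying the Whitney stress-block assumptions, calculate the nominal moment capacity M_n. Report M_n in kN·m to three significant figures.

Assume both tension and compression steel yield.
Net tension couple steel: A_s − A'_s = 3940 mm².
a = (A_s − A'_s) f_y / (0.85 f'_c b) = 1970000/(0.85 × 21.9 × 350) = 302.37 mm.
c = a/β₁ = 302.37/0.85 = 355.73 mm; ε'_s = 0.003(c − d')/c = 0.0026 ≥ f_y/E_s = 0.0025, so compression steel does yield.
M_n = (A_s − A'_s) f_y (d − a/2) + A'_s f_y (d − d') = [1970000 × (680 − 151.185) + 275000 × (680 − 47)] × 10⁻⁶ = 1041.77 + 174.08 = 1215.85 kN·m.

M_n ≈ 1220 kN·m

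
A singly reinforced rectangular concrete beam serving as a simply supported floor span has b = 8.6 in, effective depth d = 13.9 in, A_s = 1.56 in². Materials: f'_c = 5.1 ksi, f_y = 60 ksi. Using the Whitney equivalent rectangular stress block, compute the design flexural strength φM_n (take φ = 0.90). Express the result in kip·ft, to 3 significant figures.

T = A_s f_y = 1.56 × 60 = 93.6 kips.
a = T/(0.85 f'_c b) = 93.6/(0.85 × 5.1 × 8.6) = 2.511 in.
M_n = T(d − a/2) = 93.6 × (13.9 − 1.2555) = 1183.5 kip·in = 1183.5/12 = 98.63 kip·ft.
φM_n = 0.90 × 98.63 = 88.77 kip·ft.

φM_n ≈ 88.8 kip·ft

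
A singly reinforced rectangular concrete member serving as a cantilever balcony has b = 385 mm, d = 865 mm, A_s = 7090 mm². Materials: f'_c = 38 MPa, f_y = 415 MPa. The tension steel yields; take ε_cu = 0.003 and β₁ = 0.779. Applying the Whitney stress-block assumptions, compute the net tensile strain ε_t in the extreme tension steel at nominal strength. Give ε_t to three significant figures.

ε_t ≈ 0.00554

a = A_s f_y/(0.85 f'_c b) = 236.61 mm.
β₁ = 0.779, so c = a/β₁ = 236.61/0.779 = 303.74 mm.
From the linear strain diagram with ε_cu = 0.003: ε_t = 0.003 (d − c)/c = 0.003 × (865 − 303.74)/303.74 = 0.00554.
Since ε_t ≥ 0.005, the section is tension-controlled.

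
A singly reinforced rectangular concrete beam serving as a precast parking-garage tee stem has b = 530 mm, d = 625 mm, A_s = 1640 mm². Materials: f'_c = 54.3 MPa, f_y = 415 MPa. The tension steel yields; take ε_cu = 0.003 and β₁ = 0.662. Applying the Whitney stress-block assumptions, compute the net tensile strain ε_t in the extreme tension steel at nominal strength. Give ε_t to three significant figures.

ε_t ≈ 0.0416

a = A_s f_y/(0.85 f'_c b) = 27.82 mm.
β₁ = 0.662, so c = a/β₁ = 27.82/0.662 = 42.02 mm.
From the linear strain diagram with ε_cu = 0.003: ε_t = 0.003 (d − c)/c = 0.003 × (625 − 42.02)/42.02 = 0.0416.
Since ε_t ≥ 0.005, the section is tension-controlled.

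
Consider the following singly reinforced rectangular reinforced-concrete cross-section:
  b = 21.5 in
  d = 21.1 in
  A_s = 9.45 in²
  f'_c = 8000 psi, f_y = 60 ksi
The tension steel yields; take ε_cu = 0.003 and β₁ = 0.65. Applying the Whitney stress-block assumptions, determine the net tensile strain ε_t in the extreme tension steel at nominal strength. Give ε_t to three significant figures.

a = A_s f_y/(0.85 f'_c b) = 3.878 in.
β₁ = 0.65, so c = a/β₁ = 3.878/0.65 = 5.966 in.
From the linear strain diagram with ε_cu = 0.003: ε_t = 0.003 (d − c)/c = 0.003 × (21.1 − 5.966)/5.966 = 0.00761.
Since ε_t ≥ 0.005, the section is tension-controlled.

ε_t ≈ 0.00761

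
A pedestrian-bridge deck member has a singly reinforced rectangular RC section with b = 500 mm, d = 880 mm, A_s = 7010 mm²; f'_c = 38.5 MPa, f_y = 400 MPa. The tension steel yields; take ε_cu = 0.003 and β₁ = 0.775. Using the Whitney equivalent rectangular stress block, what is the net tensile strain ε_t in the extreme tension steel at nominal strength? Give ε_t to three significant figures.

a = A_s f_y/(0.85 f'_c b) = 171.37 mm.
β₁ = 0.775, so c = a/β₁ = 171.37/0.775 = 221.12 mm.
From the linear strain diagram with ε_cu = 0.003: ε_t = 0.003 (d − c)/c = 0.003 × (880 − 221.12)/221.12 = 0.00894.
Since ε_t ≥ 0.005, the section is tension-controlled.

ε_t ≈ 0.00894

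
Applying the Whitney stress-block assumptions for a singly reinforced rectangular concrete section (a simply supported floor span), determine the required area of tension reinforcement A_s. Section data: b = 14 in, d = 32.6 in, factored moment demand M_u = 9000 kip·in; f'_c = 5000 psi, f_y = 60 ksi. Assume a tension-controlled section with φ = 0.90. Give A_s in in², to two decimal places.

M_n = M_u/φ = 9000/0.90 = 10000 kip·in.
From M_n = 0.85 f'_c a b (d − a/2):
a = d − √(d² − 2M_n/(0.85 f'_c b)) = 32.6 − √(32.6² − 2 × 10000/(0.85 × 5 × 14)) = 5.644 in.
A_s = 0.85 f'_c a b / f_y = 0.85 × 5 × 5.644 × 14 / 60 = 5.597 in².

A_s ≈ 5.60 in²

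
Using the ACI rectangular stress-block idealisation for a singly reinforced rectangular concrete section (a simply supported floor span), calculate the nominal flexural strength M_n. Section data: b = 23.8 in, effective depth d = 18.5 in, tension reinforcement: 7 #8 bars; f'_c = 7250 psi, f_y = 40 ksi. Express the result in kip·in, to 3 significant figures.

M_n ≈ 3930 kip·in

A_s = 7 × 0.79 = 5.53 in².
T = A_s f_y = 5.53 × 40 = 221.2 kips.
a = T/(0.85 f'_c b) = 221.2/(0.85 × 7.25 × 23.8) = 1.508 in.
M_n = T(d − a/2) = 221.2 × (18.5 − 0.754) = 3925.4 kip·in.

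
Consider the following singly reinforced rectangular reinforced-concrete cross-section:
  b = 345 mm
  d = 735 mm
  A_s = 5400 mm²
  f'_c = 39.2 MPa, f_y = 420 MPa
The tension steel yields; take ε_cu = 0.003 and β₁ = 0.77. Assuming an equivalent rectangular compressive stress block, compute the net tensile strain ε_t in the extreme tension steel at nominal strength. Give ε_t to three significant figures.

ε_t ≈ 0.00561

a = A_s f_y/(0.85 f'_c b) = 197.30 mm.
β₁ = 0.77, so c = a/β₁ = 197.30/0.77 = 256.23 mm.
From the linear strain diagram with ε_cu = 0.003: ε_t = 0.003 (d − c)/c = 0.003 × (735 − 256.23)/256.23 = 0.00561.
Since ε_t ≥ 0.005, the section is tension-controlled.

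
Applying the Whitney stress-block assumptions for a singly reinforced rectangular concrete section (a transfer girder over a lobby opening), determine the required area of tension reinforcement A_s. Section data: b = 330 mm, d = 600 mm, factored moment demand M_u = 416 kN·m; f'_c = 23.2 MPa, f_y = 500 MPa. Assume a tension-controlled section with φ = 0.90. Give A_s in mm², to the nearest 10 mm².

A_s ≈ 1730 mm²

M_n = M_u/φ = 416/0.90 = 462.222 kN·m.
With M_n = 0.85 f'_c a b (d − a/2), solve the quadratic for a:
a = d − √(d² − 2M_n/(0.85 f'_c b)) = 600 − √(600² − 2 × 462.222×10⁶/(0.85 × 23.2 × 330)) = 133.16 mm.
A_s = 0.85 f'_c a b / f_y = 0.85 × 23.2 × 133.16 × 330 / 500 = 1733.1 mm².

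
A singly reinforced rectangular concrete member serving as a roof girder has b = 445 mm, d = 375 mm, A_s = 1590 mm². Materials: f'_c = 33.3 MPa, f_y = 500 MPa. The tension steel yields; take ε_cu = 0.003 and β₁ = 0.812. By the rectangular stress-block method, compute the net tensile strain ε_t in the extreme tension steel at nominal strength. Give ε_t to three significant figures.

ε_t ≈ 0.0115

a = A_s f_y/(0.85 f'_c b) = 63.12 mm.
β₁ = 0.812, so c = a/β₁ = 63.12/0.812 = 77.73 mm.
From the linear strain diagram with ε_cu = 0.003: ε_t = 0.003 (d − c)/c = 0.003 × (375 − 77.73)/77.73 = 0.0115.
Since ε_t ≥ 0.005, the section is tension-controlled.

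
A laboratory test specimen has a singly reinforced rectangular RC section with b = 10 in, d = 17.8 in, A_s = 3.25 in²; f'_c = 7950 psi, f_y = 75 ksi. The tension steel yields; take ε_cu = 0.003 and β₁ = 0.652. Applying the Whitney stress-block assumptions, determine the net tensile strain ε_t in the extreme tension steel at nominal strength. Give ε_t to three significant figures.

a = A_s f_y/(0.85 f'_c b) = 3.607 in.
β₁ = 0.652, so c = a/β₁ = 3.607/0.652 = 5.532 in.
From the linear strain diagram with ε_cu = 0.003: ε_t = 0.003 (d − c)/c = 0.003 × (17.8 − 5.532)/5.532 = 0.00665.
Since ε_t ≥ 0.005, the section is tension-controlled.

ε_t ≈ 0.00665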